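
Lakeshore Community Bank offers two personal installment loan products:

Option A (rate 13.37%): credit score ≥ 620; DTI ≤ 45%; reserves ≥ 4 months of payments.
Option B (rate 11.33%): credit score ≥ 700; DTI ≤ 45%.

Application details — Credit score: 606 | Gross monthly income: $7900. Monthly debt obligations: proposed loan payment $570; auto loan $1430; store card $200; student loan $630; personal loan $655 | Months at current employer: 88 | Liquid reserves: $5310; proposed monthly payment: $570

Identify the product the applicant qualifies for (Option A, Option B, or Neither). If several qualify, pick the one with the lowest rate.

Total debts = (570 + 1,430 + 200 + 630 + 655) = 3,485; DTI = 3,485/7,900 = 44.1%.
Reserves = 5,310/570 = 9.3 months.
Option A: score 606 < 620; DTI 44.1% ≤ 45%; reserves 9.3 ≥ 4 mo → does not qualify.
Option B: score 606 < 700; DTI 44.1% ≤ 45% → does not qualify.

Neither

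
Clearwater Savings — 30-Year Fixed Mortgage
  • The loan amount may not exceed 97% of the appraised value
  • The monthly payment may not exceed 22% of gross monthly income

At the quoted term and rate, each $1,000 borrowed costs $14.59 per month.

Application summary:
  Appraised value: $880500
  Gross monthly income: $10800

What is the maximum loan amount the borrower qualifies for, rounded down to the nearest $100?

$162,800

Payment cap: 22% × $10,800 = $2,376/month.
At $14.59 per $1,000, that supports 2,376/14.59 × 1,000 ≈ $162,851 → $162,800.
LTV cap: 97% × $880,500 = $854,085 → $854,000.
Binding constraint: payment-to-income.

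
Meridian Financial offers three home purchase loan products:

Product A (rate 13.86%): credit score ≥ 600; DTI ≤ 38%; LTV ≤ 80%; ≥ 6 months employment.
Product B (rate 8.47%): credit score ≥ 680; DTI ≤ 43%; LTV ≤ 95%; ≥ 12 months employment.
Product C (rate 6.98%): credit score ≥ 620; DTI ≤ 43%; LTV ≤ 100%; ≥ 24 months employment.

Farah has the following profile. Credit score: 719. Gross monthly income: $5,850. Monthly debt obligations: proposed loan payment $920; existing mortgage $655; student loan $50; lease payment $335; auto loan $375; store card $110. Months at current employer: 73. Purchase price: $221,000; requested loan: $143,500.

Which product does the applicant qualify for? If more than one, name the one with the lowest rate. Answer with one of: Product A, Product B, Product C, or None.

Total debts = (920 + 655 + 50 + 335 + 375 + 110) = 2,445; DTI = 2,445/5,850 = 41.8%.
LTV = 143,500/221,000 = 64.9%.
Product A: score 719 ≥ 600; DTI 41.8% > 38%; LTV 64.9% ≤ 80%; employment 73 ≥ 6 mo → does not qualify.
Product B: score 719 ≥ 680; DTI 41.8% ≤ 43%; LTV 64.9% ≤ 95%; employment 73 ≥ 12 mo → qualifies.
Product C: score 719 ≥ 620; DTI 41.8% ≤ 43%; LTV 64.9% ≤ 100%; employment 73 ≥ 24 mo → qualifies.
Qualifying: Product B, Product C. Lowest rate is 6.98% → Product C.

Product C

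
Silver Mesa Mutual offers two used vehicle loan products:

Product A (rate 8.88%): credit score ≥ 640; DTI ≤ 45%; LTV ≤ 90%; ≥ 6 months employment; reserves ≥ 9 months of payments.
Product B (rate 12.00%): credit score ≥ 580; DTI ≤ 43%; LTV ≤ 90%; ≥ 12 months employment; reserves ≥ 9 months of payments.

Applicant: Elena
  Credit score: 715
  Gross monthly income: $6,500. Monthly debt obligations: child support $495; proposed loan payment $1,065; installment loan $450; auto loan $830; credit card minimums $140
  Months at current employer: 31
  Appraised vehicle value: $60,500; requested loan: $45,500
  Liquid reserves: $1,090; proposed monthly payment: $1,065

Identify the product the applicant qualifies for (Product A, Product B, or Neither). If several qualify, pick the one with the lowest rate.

Total debts = (495 + 1,065 + 450 + 830 + 140) = 2,980; DTI = 2,980/6,500 = 45.8%.
LTV = 45,500/60,500 = 75.2%.
Reserves = 1,090/1,065 = 1.0 months.
Product A: score 715 ≥ 640; DTI 45.8% > 45%; LTV 75.2% ≤ 90%; employment 31 ≥ 6 mo; reserves 1.0 < 9 mo → does not qualify.
Product B: score 715 ≥ 580; DTI 45.8% > 43%; LTV 75.2% ≤ 90%; employment 31 ≥ 12 mo; reserves 1.0 < 9 mo → does not qualify.

Neither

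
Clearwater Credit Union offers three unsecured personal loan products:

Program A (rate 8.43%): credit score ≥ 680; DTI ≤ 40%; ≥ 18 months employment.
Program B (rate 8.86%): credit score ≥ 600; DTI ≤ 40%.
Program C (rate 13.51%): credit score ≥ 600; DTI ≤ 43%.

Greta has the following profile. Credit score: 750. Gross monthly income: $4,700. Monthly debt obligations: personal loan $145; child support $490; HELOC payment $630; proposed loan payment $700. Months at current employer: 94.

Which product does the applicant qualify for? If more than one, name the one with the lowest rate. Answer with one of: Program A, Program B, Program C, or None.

Program C

Total debts = (145 + 490 + 630 + 700) = 1,965; DTI = 1,965/4,700 = 41.8%.
Program A: score 750 ≥ 680; DTI 41.8% > 40%; employment 94 ≥ 18 mo → does not qualify.
Program B: score 750 ≥ 600; DTI 41.8% > 40% → does not qualify.
Program C: score 750 ≥ 600; DTI 41.8% ≤ 43% → qualifies.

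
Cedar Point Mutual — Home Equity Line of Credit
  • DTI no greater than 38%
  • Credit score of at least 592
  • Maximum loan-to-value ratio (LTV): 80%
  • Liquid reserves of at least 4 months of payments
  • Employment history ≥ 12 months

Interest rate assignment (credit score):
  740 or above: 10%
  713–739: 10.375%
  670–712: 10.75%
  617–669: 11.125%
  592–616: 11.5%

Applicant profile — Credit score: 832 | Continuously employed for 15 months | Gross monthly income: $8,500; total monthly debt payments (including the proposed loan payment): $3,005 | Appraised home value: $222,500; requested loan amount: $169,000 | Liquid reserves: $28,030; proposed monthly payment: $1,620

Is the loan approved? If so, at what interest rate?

Credit score 832 ≥ 592 (meets minimum)
Debt-to-income = 3,005/8,500 = 35.4% — meets 38% limit
Liquid reserves cover 28,030/1,620 = 17.3 months — ≥ 4 required
LTV = 169,000/222,500 = 76% ≤ 80%
Employment 15 ≥ 12 months
All requirements met. Score 832 falls in the 740 or above tier → 10%.

Approved at 10%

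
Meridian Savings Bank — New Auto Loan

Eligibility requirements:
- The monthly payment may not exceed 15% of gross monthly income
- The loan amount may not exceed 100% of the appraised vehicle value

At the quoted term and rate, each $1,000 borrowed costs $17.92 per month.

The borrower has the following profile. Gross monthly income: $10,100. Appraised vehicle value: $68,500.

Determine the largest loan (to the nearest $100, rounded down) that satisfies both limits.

$68,500

Payment cap: 15% × $10,100 = $1,515/month.
At $17.92 per $1,000, that supports 1,515/17.92 × 1,000 ≈ $84,542 → $84,500.
LTV cap: 100% × $68,500 = $68,500 → $68,500.
Binding constraint: loan-to-value.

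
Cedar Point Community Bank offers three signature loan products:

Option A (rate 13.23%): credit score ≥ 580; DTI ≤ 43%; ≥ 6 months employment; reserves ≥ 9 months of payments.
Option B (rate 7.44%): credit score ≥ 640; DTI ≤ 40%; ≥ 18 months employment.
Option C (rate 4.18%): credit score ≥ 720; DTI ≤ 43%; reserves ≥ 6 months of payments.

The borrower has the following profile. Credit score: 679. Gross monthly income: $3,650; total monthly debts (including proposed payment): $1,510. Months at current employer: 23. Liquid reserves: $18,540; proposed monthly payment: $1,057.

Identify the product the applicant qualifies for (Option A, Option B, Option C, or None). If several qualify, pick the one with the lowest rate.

DTI = 1,510/3,650 = 41.4%.
Reserves = 18,540/1,057 = 17.5 months.
Option A: score 679 ≥ 580; DTI 41.4% ≤ 43%; employment 23 ≥ 6 mo; reserves 17.5 ≥ 9 mo → qualifies.
Option B: score 679 ≥ 640; DTI 41.4% > 40%; employment 23 ≥ 18 mo → does not qualify.
Option C: score 679 < 720; DTI 41.4% ≤ 43%; reserves 17.5 ≥ 6 mo → does not qualify.

Option A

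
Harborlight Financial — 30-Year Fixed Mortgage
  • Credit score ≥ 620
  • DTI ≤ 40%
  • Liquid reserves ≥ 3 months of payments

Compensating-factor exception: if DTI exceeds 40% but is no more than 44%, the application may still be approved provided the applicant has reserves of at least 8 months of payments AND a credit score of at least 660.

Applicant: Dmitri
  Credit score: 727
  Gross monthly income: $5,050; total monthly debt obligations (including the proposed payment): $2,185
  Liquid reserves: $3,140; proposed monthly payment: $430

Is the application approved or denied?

Credit score 727 ≥ 620 (meets base)
DTI: 2,185 ÷ 5,050 = 43.3%, over the 40% base limit.
Reserves = 3,140/430 = 7.3 months ≥ 3
DTI 43.3% is within the 40%–44% exception band; checking compensating factors.
Override check — reserves: 7.3 mo (short of 8); score: 727 (ok).
Compensating-factor requirement not fully met.

Denied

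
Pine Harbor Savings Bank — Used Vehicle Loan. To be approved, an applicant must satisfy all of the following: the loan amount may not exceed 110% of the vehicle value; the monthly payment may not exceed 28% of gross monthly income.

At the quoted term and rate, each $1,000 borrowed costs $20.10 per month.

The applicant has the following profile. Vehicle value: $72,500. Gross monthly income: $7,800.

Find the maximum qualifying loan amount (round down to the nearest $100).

$79,700

Payment cap: 28% × $7,800 = $2,184/month.
At $20.10 per $1,000, that supports 2,184/20.10 × 1,000 ≈ $108,656 → $108,600.
LTV cap: 110% × $72,500 = $79,750 → $79,700.
Binding constraint: loan-to-value.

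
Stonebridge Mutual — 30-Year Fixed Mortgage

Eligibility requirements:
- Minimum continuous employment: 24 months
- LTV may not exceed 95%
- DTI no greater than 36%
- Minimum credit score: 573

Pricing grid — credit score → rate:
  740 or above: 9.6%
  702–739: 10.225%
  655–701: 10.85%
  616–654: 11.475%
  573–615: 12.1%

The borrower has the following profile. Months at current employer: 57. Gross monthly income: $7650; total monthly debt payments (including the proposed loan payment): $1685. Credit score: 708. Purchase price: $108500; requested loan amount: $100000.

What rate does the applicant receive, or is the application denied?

Approved at 10.225%

Credit score 708 ≥ 573 (meets minimum)
Employment 57 ≥ 24 months
LTV = 100,000/108,500 = 92.2% ≤ 95%
DTI = 1,685/7,650 = 22% ≤ 36%
All requirements met. Score 708 falls in the 702–739 tier → 10.225%.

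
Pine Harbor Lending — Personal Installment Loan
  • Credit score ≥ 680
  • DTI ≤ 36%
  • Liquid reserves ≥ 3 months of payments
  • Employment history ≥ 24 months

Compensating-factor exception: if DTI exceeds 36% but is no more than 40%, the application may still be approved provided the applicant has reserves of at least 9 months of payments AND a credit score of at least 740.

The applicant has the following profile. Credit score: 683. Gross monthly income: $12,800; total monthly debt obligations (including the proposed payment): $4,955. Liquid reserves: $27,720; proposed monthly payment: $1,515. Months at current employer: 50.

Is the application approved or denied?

Credit score 683 ≥ 680 (meets base)
DTI: 4,955 ÷ 12,800 = 38.7%, over the 36% base limit.
Reserves: 27,720 ÷ 1,515 = 18.3 months (meets 3-month minimum)
Employment 50 ≥ 24 months
38.7% falls in the override range (36%–40%), so the compensating-factor test applies.
Override check — reserves: 18.3 mo (ok); score: 683 (below 740).
Override conditions not both satisfied; exception does not apply.

Denied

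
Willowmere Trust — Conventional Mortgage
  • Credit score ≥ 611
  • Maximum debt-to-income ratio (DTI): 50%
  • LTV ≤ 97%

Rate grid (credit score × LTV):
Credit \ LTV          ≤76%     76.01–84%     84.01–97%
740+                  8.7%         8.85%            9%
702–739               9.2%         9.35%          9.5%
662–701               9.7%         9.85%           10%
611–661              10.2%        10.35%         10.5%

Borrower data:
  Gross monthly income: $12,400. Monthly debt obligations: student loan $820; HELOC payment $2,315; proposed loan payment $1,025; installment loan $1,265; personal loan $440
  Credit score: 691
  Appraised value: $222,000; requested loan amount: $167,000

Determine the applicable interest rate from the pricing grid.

Credit score 691 ≥ 611; Total monthly debts = (820 + 2,315 + 1,025 + 1,265 + 440) = 5,865. DTI = 5,865/12,400 = 47.3% ≤ 50%
Loan-to-value = 167,000/222,000 = 75.2% — pass (97% max)
Row: 691 falls in 662–701. Column: 75.2% falls in ≤76%. Rate = 9.7%.

9.7%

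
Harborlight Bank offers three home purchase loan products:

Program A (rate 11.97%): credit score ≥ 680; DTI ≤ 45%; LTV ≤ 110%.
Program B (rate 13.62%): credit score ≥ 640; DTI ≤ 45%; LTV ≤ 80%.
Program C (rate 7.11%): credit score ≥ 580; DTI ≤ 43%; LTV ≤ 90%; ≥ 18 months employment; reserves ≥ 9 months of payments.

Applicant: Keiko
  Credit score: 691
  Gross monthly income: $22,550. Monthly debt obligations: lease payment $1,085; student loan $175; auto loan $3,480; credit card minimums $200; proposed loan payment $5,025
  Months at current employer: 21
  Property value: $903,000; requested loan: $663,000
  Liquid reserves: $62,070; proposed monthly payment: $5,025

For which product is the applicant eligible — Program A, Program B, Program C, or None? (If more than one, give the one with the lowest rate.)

Total debts = (1,085 + 175 + 3,480 + 200 + 5,025) = 9,965; DTI = 9,965/22,550 = 44.2%.
LTV = 663,000/903,000 = 73.4%.
Reserves = 62,070/5,025 = 12.4 months.
Program A: score 691 ≥ 680; DTI 44.2% ≤ 45%; LTV 73.4% ≤ 110% → qualifies.
Program B: score 691 ≥ 640; DTI 44.2% ≤ 45%; LTV 73.4% ≤ 80% → qualifies.
Program C: score 691 ≥ 580; DTI 44.2% > 43%; LTV 73.4% ≤ 90%; employment 21 ≥ 18 mo; reserves 12.4 ≥ 9 mo → does not qualify.
Qualifying: Program A, Program B. Lowest rate is 11.97% → Program A.

Program A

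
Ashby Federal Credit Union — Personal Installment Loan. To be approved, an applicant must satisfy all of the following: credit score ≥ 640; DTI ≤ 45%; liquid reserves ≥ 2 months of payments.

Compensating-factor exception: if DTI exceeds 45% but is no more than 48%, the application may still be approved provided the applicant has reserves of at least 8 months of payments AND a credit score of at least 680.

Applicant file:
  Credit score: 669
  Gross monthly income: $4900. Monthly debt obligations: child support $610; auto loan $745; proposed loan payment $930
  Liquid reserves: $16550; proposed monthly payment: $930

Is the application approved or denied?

Denied

Credit score 669 ≥ 640 (meets base)
Total debts = (610 + 745 + 930) = 2,285. DTI = 2,285/4,900 = 46.6% > 45% — standard DTI limit exceeded.
Reserves = 16,550/930 = 17.8 months ≥ 2
46.6% falls in the override range (45%–48%), so the compensating-factor test applies.
Reserves 17.8 ≥ 8 months; credit score 669 < 680.
Override conditions not both satisfied; exception does not apply.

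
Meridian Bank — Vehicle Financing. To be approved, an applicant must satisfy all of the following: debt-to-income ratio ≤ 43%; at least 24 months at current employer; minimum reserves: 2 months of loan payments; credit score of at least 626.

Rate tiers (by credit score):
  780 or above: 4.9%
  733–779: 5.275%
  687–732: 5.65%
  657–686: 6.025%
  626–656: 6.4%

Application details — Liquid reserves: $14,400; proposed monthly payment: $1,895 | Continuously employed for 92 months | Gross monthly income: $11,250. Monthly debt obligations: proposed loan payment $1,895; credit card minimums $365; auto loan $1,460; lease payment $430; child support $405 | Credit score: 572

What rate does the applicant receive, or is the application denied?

Credit score 572 < 626 (below minimum)
Reserves: 14,400 ÷ 1,895 = 7.6 months (meets 2-month minimum)
Total monthly debts = (1,895 + 365 + 1,460 + 430 + 405) = 4,555. DTI: 4,555 ÷ 11,250 = 40.5%, within the 43% cap
Employment 92 ≥ 24 months
Not all requirements met → denied.

Denied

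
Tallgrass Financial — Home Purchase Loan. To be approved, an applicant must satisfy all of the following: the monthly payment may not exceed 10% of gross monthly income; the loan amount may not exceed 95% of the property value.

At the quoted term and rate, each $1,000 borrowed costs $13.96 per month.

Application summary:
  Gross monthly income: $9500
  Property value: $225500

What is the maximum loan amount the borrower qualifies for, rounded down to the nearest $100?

Payment cap: 10% × $9,500 = $950/month.
At $13.96 per $1,000, that supports 950/13.96 × 1,000 ≈ $68,051 → $68,000.
LTV cap: 95% × $225,500 = $214,225 → $214,200.
Binding constraint: payment-to-income.

$68,000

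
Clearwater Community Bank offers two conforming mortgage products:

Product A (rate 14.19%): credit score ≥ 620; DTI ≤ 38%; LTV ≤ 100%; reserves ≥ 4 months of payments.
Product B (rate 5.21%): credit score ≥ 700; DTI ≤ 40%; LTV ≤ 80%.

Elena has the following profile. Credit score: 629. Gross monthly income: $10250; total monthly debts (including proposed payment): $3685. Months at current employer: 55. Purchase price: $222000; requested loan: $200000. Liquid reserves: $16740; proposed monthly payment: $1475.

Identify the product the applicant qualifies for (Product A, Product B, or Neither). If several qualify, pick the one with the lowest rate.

DTI = 3,685/10,250 = 36%.
LTV = 200,000/222,000 = 90.1%.
Reserves = 16,740/1,475 = 11.3 months.
Product A: score 629 ≥ 620; DTI 36% ≤ 38%; LTV 90.1% ≤ 100%; reserves 11.3 ≥ 4 mo → qualifies.
Product B: score 629 < 700; DTI 36% ≤ 40%; LTV 90.1% > 80% → does not qualify.

Product A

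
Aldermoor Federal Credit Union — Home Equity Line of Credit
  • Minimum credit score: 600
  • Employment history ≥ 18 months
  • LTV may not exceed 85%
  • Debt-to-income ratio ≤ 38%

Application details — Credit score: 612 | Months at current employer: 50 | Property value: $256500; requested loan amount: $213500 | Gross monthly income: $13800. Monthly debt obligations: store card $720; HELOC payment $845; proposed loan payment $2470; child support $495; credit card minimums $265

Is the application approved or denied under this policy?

Approved

Credit score 612 ≥ 600 (meets)
Employment 50 ≥ 18 months
Loan-to-value = 213,500/256,500 = 83.2% — pass (85% max)
Total monthly debts = (720 + 845 + 2,470 + 495 + 265) = 4,795. Debt-to-income = 4,795/13,800 = 34.7% — meets 38% limit
All criteria satisfied.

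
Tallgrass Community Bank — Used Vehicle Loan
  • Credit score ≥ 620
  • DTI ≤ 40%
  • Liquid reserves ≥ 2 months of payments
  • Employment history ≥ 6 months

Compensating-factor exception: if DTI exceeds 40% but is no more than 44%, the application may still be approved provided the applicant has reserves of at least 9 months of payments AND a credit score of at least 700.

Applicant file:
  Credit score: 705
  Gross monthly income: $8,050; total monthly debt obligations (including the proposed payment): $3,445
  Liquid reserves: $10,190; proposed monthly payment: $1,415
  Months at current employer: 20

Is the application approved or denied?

Denied

Credit score 705 ≥ 620 (meets base)
DTI: 3,445 ÷ 8,050 = 42.8%, over the 40% base limit.
Liquid reserves cover 10,190/1,415 = 7.2 months — ≥ 2 required
Employment 20 ≥ 6 months
DTI 42.8% is within the 40%–44% exception band; checking compensating factors.
Reserves 7.2 < 9 months; credit score 705 ≥ 700.
Override conditions not both satisfied; exception does not apply.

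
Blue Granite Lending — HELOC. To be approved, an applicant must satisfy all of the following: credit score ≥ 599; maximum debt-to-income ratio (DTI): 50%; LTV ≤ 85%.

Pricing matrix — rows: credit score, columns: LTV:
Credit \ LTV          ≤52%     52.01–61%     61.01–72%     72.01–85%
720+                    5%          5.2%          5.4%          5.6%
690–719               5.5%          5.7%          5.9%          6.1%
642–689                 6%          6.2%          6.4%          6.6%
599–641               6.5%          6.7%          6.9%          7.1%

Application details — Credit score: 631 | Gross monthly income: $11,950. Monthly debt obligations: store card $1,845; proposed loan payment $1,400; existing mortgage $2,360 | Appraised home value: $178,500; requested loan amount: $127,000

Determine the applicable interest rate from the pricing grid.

6.9%

Credit score 631 ≥ 599; Total monthly debts = (1,845 + 1,400 + 2,360) = 5,605. Debt-to-income = 5,605/11,950 = 46.9% — meets 50% limit
LTV = 127,000/178,500 = 71.1% ≤ 85%
Score 631 is in the 599–641 band; LTV 71.1% is in the 61.01–72% band → 6.9%.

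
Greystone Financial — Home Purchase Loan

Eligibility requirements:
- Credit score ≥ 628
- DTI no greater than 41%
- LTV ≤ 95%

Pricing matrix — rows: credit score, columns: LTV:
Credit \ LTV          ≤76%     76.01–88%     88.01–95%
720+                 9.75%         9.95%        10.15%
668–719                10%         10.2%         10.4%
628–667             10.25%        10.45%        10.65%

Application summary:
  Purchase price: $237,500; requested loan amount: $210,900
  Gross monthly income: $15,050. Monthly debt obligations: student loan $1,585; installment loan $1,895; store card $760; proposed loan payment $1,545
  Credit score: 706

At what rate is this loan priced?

Credit score 706 ≥ 628; Total monthly debts = (1,585 + 1,895 + 760 + 1,545) = 5,785. DTI: 5,785 ÷ 15,050 = 38.4%, within the 41% cap
LTV = 210,900/237,500 = 88.8% ≤ 95%
Score 706 is in the 668–719 band; LTV 88.8% is in the 88.01–95% band → 10.4%.

10.4%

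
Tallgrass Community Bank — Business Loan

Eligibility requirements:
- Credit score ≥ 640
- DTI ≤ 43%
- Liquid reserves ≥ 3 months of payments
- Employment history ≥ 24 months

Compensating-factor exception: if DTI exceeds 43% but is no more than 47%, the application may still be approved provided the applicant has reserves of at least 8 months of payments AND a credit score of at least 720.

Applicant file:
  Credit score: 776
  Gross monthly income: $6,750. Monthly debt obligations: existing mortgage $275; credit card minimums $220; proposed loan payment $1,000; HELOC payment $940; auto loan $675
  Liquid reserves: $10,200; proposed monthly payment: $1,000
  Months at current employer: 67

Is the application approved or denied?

Approved

Credit score 776 ≥ 640 (meets base)
Total debts = (275 + 220 + 1,000 + 940 + 675) = 3,110. DTI: 3,110 ÷ 6,750 = 46.1%, over the 43% base limit.
Reserves = 10,200/1,000 = 10.2 months ≥ 3
Employment 67 ≥ 24 months
DTI 46.1% is within the 43%–47% exception band; checking compensating factors.
Reserves 10.2 ≥ 8 months; credit score 776 ≥ 720.
Both compensating conditions met → exception applies.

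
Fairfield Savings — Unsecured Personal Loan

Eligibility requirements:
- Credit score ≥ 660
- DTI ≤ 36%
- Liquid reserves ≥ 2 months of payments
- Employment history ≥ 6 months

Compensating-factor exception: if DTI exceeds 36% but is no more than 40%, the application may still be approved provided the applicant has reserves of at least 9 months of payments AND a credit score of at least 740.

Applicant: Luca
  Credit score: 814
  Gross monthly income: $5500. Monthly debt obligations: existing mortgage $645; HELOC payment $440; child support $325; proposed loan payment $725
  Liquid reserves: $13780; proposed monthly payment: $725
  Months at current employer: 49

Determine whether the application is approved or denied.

Credit score 814 ≥ 660 (meets base)
Total debts = (645 + 440 + 325 + 725) = 2,135. DTI: 2,135 ÷ 5,500 = 38.8%, over the 36% base limit.
Liquid reserves cover 13,780/725 = 19.0 months — ≥ 2 required
Employment 49 ≥ 6 months
DTI 38.8% is within the 36%–40% exception band; checking compensating factors.
Reserves 19.0 ≥ 9 months; credit score 814 ≥ 740.
Both override conditions satisfied; DTI exception granted.

Approved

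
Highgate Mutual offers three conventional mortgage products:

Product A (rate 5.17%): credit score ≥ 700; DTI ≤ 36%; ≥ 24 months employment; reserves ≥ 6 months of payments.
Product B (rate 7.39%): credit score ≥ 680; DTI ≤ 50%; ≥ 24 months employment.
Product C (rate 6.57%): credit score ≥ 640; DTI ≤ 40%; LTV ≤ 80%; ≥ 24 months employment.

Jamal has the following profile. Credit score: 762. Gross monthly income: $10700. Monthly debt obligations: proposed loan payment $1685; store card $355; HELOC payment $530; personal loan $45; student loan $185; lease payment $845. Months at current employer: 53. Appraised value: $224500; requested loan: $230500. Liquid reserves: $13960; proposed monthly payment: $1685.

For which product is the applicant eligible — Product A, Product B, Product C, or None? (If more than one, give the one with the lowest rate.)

Total debts = (1,685 + 355 + 530 + 45 + 185 + 845) = 3,645; DTI = 3,645/10,700 = 34.1%.
LTV = 230,500/224,500 = 102.7%.
Reserves = 13,960/1,685 = 8.3 months.
Product A: score 762 ≥ 700; DTI 34.1% ≤ 36%; employment 53 ≥ 24 mo; reserves 8.3 ≥ 6 mo → qualifies.
Product B: score 762 ≥ 680; DTI 34.1% ≤ 50%; employment 53 ≥ 24 mo → qualifies.
Product C: score 762 ≥ 640; DTI 34.1% ≤ 40%; LTV 102.7% > 80%; employment 53 ≥ 24 mo → does not qualify.
Qualifying: Product A, Product B. Lowest rate is 5.17% → Product A.

Product A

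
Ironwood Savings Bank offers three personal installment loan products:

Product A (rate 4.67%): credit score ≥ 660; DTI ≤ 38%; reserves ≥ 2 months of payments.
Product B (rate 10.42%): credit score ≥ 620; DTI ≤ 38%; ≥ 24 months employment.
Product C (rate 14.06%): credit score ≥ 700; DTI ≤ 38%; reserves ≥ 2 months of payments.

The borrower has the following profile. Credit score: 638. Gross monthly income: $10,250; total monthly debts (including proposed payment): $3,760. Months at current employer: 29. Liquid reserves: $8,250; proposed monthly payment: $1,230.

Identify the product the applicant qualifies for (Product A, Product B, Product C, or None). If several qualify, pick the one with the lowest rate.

Product B

DTI = 3,760/10,250 = 36.7%.
Reserves = 8,250/1,230 = 6.7 months.
Product A: score 638 < 660; DTI 36.7% ≤ 38%; reserves 6.7 ≥ 2 mo → does not qualify.
Product B: score 638 ≥ 620; DTI 36.7% ≤ 38%; employment 29 ≥ 24 mo → qualifies.
Product C: score 638 < 700; DTI 36.7% ≤ 38%; reserves 6.7 ≥ 2 mo → does not qualify.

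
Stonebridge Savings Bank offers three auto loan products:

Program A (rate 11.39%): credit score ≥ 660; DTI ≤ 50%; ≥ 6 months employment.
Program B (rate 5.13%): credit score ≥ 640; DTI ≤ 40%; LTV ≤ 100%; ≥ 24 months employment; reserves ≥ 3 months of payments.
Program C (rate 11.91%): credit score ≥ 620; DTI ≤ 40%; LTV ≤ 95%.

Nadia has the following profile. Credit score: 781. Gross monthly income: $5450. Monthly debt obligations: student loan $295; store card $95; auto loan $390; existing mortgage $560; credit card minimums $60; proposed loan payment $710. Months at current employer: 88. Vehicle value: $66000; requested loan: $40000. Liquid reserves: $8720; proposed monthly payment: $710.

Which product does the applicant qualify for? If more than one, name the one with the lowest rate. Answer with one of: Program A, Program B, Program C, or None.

Program B

Total debts = (295 + 95 + 390 + 560 + 60 + 710) = 2,110; DTI = 2,110/5,450 = 38.7%.
LTV = 40,000/66,000 = 60.6%.
Reserves = 8,720/710 = 12.3 months.
Program A: score 781 ≥ 660; DTI 38.7% ≤ 50%; employment 88 ≥ 6 mo → qualifies.
Program B: score 781 ≥ 640; DTI 38.7% ≤ 40%; LTV 60.6% ≤ 100%; employment 88 ≥ 24 mo; reserves 12.3 ≥ 3 mo → qualifies.
Program C: score 781 ≥ 620; DTI 38.7% ≤ 40%; LTV 60.6% ≤ 95% → qualifies.
Qualifying: Program A, Program B, Program C. Lowest rate is 5.13% → Program B.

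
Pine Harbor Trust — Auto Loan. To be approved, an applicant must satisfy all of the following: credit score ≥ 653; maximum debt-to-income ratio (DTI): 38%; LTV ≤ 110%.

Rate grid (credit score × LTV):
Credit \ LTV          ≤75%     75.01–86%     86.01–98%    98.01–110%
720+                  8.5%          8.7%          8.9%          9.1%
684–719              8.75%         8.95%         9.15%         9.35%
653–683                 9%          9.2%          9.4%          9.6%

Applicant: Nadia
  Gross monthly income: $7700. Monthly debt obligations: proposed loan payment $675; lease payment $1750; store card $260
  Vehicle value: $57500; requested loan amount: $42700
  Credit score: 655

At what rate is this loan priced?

Credit score 655 ≥ 653; Total monthly debts = (675 + 1,750 + 260) = 2,685. Debt-to-income = 2,685/7,700 = 34.9% — meets 38% limit
LTV = 42,700/57,500 = 74.3% ≤ 110%
Credit 655 → row 653–683; LTV 74.3% → column ≤75%. Grid cell → 9%.

9%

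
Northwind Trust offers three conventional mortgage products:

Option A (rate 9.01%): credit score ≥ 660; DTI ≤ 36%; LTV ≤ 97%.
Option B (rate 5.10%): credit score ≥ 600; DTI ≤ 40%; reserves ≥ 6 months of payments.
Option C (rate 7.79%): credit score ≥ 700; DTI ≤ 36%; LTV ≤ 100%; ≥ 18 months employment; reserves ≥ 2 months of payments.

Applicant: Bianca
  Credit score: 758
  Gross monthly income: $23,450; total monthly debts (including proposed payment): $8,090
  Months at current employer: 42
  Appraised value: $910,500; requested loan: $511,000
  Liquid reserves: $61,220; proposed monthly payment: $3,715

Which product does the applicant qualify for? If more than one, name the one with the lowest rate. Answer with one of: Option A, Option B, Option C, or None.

DTI = 8,090/23,450 = 34.5%.
LTV = 511,000/910,500 = 56.1%.
Reserves = 61,220/3,715 = 16.5 months.
Option A: score 758 ≥ 660; DTI 34.5% ≤ 36%; LTV 56.1% ≤ 97% → qualifies.
Option B: score 758 ≥ 600; DTI 34.5% ≤ 40%; reserves 16.5 ≥ 6 mo → qualifies.
Option C: score 758 ≥ 700; DTI 34.5% ≤ 36%; LTV 56.1% ≤ 100%; employment 42 ≥ 18 mo; reserves 16.5 ≥ 2 mo → qualifies.
Qualifying: Option A, Option B, Option C. Lowest rate is 5.10% → Option B.

Option B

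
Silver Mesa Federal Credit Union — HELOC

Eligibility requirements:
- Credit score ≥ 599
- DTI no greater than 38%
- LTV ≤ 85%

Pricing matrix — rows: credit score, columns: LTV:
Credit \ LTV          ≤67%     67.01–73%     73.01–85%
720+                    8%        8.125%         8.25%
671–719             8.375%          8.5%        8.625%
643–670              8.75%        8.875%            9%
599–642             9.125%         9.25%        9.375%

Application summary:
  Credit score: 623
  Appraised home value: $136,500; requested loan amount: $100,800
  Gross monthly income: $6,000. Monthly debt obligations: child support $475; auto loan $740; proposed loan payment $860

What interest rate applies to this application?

9.375%

Credit score 623 ≥ 599; Total monthly debts = (475 + 740 + 860) = 2,075. Debt-to-income = 2,075/6,000 = 34.6% — meets 38% limit
Loan-to-value = 100,800/136,500 = 73.8% — pass (85% max)
Row: 623 falls in 599–642. Column: 73.8% falls in 73.01–85%. Rate = 9.375%.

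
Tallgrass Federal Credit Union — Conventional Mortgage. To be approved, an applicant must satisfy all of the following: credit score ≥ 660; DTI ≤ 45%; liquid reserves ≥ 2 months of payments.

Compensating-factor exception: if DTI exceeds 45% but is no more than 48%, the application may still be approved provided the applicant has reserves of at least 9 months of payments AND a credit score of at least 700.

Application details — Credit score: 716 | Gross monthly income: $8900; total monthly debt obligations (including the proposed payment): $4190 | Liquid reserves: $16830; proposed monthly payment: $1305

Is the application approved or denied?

Approved

Credit score 716 ≥ 660 (meets base)
DTI = 4,190/8,900 = 47.1% > 45% — standard DTI limit exceeded.
Reserves = 16,830/1,305 = 12.9 months ≥ 2
47.1% falls in the override range (45%–48%), so the compensating-factor test applies.
Reserves 12.9 ≥ 9 months; credit score 716 ≥ 700.
Both override conditions satisfied; DTI exception granted.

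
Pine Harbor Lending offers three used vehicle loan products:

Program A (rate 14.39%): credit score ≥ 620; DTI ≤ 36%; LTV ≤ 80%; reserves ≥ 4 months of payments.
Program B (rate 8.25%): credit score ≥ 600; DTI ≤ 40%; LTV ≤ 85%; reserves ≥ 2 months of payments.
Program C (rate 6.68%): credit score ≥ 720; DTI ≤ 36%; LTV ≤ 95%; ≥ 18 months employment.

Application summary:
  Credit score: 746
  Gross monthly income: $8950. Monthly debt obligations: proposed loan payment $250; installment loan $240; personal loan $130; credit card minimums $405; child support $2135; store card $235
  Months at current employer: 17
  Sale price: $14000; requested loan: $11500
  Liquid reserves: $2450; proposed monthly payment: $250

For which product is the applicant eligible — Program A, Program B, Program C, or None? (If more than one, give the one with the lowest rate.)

Program B

Total debts = (250 + 240 + 130 + 405 + 2,135 + 235) = 3,395; DTI = 3,395/8,950 = 37.9%.
LTV = 11,500/14,000 = 82.1%.
Reserves = 2,450/250 = 9.8 months.
Program A: score 746 ≥ 620; DTI 37.9% > 36%; LTV 82.1% > 80%; reserves 9.8 ≥ 4 mo → does not qualify.
Program B: score 746 ≥ 600; DTI 37.9% ≤ 40%; LTV 82.1% ≤ 85%; reserves 9.8 ≥ 2 mo → qualifies.
Program C: score 746 ≥ 720; DTI 37.9% > 36%; LTV 82.1% ≤ 95%; employment 17 < 18 mo → does not qualify.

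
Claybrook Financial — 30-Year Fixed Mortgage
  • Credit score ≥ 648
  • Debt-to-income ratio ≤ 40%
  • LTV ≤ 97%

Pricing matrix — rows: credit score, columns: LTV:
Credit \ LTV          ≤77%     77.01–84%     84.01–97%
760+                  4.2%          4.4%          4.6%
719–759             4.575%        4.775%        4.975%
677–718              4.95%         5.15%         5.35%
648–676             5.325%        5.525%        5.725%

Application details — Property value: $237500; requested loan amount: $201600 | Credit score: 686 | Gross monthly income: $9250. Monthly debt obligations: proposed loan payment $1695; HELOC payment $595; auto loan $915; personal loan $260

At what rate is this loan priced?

Credit score 686 ≥ 648; Total monthly debts = (1,695 + 595 + 915 + 260) = 3,465. DTI: 3,465 ÷ 9,250 = 37.5%, within the 40% cap
LTV: 201,600 ÷ 237,500 = 84.9%, within 97% cap
Score 686 is in the 677–718 band; LTV 84.9% is in the 84.01–97% band → 5.35%.

5.35%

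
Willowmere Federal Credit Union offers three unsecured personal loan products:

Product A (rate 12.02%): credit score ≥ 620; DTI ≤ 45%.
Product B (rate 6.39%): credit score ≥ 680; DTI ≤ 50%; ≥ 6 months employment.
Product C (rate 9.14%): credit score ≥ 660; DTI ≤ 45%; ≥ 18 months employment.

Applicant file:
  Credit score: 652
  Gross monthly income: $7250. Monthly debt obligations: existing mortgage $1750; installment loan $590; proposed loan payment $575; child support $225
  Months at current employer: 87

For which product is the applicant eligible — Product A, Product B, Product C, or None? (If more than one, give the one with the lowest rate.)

Product A

Total debts = (1,750 + 590 + 575 + 225) = 3,140; DTI = 3,140/7,250 = 43.3%.
Product A: score 652 ≥ 620; DTI 43.3% ≤ 45% → qualifies.
Product B: score 652 < 680; DTI 43.3% ≤ 50%; employment 87 ≥ 6 mo → does not qualify.
Product C: score 652 < 660; DTI 43.3% ≤ 45%; employment 87 ≥ 18 mo → does not qualify.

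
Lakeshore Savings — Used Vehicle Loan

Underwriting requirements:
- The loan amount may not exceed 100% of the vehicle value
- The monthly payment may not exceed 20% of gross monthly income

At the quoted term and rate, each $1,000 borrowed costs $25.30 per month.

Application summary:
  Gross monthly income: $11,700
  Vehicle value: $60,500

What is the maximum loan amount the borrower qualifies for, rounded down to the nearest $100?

Payment cap: 20% × $11,700 = $2,340/month.
At $25.30 per $1,000, that supports 2,340/25.30 × 1,000 ≈ $92,490 → $92,400.
LTV cap: 100% × $60,500 = $60,500 → $60,500.
Binding constraint: loan-to-value.

$60,500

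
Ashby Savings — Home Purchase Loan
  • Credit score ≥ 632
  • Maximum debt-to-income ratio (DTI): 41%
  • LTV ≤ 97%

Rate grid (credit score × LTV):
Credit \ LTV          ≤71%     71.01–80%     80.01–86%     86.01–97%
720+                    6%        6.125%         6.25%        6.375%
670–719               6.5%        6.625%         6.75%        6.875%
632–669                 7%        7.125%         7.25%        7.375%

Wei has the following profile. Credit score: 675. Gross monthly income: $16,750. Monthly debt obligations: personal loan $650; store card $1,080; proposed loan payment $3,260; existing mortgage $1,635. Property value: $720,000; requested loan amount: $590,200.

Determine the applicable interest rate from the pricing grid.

6.75%

Credit score 675 ≥ 632; Total monthly debts = (650 + 1,080 + 3,260 + 1,635) = 6,625. Debt-to-income = 6,625/16,750 = 39.6% — meets 41% limit
LTV: 590,200 ÷ 720,000 = 82%, within 97% cap
Row: 675 falls in 670–719. Column: 82% falls in 80.01–86%. Rate = 6.75%.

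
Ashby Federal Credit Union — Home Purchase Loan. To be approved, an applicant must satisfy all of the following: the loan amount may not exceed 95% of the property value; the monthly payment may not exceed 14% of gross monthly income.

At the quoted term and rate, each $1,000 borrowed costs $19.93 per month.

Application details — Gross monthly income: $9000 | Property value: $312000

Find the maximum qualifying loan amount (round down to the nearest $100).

Payment cap: 14% × $9,000 = $1,260/month.
At $19.93 per $1,000, that supports 1,260/19.93 × 1,000 ≈ $63,221 → $63,200.
LTV cap: 95% × $312,000 = $296,400 → $296,400.
Binding constraint: payment-to-income.

$63,200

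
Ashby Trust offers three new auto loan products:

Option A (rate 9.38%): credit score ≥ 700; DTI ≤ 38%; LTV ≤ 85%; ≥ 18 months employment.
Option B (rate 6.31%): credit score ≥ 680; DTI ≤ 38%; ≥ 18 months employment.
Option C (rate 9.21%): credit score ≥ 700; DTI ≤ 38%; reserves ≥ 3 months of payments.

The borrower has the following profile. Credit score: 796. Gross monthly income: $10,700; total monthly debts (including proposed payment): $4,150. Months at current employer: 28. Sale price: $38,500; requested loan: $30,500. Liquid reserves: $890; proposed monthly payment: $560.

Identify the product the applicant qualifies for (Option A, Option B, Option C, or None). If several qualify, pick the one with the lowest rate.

DTI = 4,150/10,700 = 38.8%.
LTV = 30,500/38,500 = 79.2%.
Reserves = 890/560 = 1.6 months.
Option A: score 796 ≥ 700; DTI 38.8% > 38%; LTV 79.2% ≤ 85%; employment 28 ≥ 18 mo → does not qualify.
Option B: score 796 ≥ 680; DTI 38.8% > 38%; employment 28 ≥ 18 mo → does not qualify.
Option C: score 796 ≥ 700; DTI 38.8% > 38%; reserves 1.6 < 3 mo → does not qualify.

None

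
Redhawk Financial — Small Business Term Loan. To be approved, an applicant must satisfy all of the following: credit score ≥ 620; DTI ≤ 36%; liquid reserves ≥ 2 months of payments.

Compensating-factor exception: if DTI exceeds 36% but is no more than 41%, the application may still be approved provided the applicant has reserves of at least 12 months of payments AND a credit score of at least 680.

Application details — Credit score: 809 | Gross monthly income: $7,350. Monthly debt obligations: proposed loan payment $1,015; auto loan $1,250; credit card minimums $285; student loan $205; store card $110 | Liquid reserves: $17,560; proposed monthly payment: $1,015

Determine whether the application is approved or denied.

Approved

Credit score 809 ≥ 620 (meets base)
Total debts = (1,015 + 1,250 + 285 + 205 + 110) = 2,865. DTI: 2,865 ÷ 7,350 = 39%, over the 36% base limit.
Liquid reserves cover 17,560/1,015 = 17.3 months — ≥ 2 required
39% falls in the override range (36%–41%), so the compensating-factor test applies.
Reserves 17.3 ≥ 12 months; credit score 809 ≥ 680.
Both compensating conditions met → exception applies.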